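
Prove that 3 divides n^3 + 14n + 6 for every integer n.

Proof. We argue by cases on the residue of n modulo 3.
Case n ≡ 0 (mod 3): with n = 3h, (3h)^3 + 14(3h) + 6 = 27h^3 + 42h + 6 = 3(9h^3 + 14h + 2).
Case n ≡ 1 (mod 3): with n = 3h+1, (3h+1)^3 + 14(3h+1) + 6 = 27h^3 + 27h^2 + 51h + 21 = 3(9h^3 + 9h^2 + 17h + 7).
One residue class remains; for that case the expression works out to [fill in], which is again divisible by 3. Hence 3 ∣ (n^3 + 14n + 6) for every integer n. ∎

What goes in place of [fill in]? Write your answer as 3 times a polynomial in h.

3(9h^3 + 18h^2 + 26h + 14)

The residues treated are {0, 1}, so the missing case is n ≡ 2 (mod 3); write n = 3h+2.
Then (3h+2)^3 + 14(3h+2) + 6 = 27h^3 + 54h^2 + 78h + 42 = 3(9h^3 + 18h^2 + 26h + 14).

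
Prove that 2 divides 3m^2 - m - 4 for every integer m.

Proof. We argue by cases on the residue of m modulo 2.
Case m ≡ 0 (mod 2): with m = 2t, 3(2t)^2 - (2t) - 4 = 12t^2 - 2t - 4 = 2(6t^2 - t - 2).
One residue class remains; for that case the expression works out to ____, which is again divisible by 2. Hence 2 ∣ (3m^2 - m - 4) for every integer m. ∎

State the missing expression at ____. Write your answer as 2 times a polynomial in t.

Only m ≡ 1 (mod 2) is unaccounted for. Put m = 2t+1:
3(2t+1)^2 - (2t+1) - 4 expands to 12t^2 + 10t - 2,
and factoring out 2 leaves 2(6t^2 + 5t - 1).

2(6t^2 + 5t - 1)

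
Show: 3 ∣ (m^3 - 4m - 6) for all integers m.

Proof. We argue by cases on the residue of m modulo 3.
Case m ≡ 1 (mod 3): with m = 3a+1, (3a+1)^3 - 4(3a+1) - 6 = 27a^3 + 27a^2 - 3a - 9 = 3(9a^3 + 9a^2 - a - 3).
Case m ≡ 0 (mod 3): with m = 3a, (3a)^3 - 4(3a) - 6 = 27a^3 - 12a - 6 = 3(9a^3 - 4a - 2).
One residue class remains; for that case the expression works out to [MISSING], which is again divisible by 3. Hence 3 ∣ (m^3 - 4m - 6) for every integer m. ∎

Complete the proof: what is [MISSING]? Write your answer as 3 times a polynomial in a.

Only m ≡ 2 (mod 3) is unaccounted for. Put m = 3a+2:
(3a+2)^3 - 4(3a+2) - 6 expands to 27a^3 + 54a^2 + 24a - 6,
and factoring out 3 leaves 3(9a^3 + 18a^2 + 8a - 2).

3(9a^3 + 18a^2 + 8a - 2)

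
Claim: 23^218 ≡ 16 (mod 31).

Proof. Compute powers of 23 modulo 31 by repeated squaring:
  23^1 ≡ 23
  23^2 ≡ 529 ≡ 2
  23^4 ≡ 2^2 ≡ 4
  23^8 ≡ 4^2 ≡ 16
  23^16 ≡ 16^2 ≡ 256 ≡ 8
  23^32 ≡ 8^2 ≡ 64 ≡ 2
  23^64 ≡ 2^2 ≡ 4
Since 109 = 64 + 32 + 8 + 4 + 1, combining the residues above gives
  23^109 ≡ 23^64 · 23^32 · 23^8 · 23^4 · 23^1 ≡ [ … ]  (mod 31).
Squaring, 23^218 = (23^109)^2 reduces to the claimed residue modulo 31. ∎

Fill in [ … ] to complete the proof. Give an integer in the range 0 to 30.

Multiply the listed residues: 4 · 2 · 16 · 4 · 23 = 8 → 128 → 512 → 11776.
Reducing modulo 31: 11776 = 379·31 + 27, so 23^109 ≡ 27.

27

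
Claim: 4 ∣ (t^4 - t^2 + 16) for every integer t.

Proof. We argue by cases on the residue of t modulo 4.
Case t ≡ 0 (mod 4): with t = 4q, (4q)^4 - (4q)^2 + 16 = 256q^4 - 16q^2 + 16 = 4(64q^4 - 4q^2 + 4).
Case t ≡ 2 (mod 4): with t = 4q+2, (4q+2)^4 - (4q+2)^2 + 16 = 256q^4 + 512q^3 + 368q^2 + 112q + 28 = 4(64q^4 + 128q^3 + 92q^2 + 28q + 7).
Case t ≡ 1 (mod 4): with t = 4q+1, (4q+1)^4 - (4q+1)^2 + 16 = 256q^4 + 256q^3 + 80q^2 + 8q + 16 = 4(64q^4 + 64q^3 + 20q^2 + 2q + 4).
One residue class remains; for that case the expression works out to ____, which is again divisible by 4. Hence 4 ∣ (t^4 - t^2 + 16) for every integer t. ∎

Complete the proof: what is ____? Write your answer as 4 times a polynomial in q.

The residues treated are {0, 2, 1}, so the missing case is t ≡ 3 (mod 4); write t = 4q+3.
Then (4q+3)^4 - (4q+3)^2 + 16 = 256q^4 + 768q^3 + 848q^2 + 408q + 88 = 4(64q^4 + 192q^3 + 212q^2 + 102q + 22).

4(64q^4 + 192q^3 + 212q^2 + 102q + 22)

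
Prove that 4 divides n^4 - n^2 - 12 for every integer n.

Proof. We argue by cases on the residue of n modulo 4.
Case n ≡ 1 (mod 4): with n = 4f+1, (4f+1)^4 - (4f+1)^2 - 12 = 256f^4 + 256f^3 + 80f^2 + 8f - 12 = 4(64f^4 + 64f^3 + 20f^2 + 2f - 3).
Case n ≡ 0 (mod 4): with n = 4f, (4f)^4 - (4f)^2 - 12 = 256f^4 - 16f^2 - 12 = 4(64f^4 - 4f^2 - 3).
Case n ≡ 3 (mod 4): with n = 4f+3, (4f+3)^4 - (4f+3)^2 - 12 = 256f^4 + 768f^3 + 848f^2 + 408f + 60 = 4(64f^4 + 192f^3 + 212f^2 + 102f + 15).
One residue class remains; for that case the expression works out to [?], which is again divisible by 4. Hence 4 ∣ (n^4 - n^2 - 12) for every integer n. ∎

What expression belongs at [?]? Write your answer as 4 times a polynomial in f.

The residues treated are {1, 0, 3}, so the missing case is n ≡ 2 (mod 4); write n = 4f+2.
Then (4f+2)^4 - (4f+2)^2 - 12 = 256f^4 + 512f^3 + 368f^2 + 112f = 4(64f^4 + 128f^3 + 92f^2 + 28f).

4(64f^4 + 128f^3 + 92f^2 + 28f)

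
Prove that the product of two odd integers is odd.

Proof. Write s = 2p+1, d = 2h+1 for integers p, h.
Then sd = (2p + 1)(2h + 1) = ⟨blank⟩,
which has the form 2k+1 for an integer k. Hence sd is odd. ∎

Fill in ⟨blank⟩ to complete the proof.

(2p + 1)(2h + 1) = 4hp + 2h + 2p + 1
= 2(2hp + h + p) + 1.
Since 2hp + h + p is an integer, the product is of the form 2k+1 for an integer k.

2(2hp + h + p) + 1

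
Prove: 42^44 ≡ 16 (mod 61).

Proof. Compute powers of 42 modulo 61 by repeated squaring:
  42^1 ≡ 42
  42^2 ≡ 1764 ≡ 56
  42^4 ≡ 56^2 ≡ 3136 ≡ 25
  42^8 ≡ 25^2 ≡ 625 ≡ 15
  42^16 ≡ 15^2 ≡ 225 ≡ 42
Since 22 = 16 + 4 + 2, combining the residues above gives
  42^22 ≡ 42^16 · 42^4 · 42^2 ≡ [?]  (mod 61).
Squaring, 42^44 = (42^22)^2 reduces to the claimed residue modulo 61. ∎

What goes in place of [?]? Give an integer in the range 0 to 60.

42^16 · 42^4 · 42^2 ≡ 42 · 25 · 56 = 58800.
58800 mod 61 = 57, so 42^22 ≡ 57 (mod 61).

57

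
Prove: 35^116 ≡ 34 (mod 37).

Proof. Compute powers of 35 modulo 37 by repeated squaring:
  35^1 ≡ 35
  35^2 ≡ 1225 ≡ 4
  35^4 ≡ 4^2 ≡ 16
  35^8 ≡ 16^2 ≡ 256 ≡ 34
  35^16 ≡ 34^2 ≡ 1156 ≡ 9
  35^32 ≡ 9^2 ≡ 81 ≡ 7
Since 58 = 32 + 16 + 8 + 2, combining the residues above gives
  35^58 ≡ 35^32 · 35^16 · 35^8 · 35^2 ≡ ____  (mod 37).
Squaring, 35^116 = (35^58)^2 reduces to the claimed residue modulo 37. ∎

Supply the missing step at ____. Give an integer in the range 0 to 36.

Multiply the listed residues: 7 · 9 · 34 · 4 = 63 → 2142 → 8568.
Reducing modulo 37: 8568 = 231·37 + 21, so 35^58 ≡ 21.

21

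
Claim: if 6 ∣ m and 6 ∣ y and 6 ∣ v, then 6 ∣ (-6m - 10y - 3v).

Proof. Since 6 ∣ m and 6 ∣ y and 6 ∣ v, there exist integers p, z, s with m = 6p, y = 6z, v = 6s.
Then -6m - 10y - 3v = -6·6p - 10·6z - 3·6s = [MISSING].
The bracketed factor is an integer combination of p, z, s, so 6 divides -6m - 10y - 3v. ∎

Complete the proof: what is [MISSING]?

6(-6p - 3s - 10z)

Pull the common 6 out of every term: -6·6p - 10·6z - 3·6s = 6(-6p - 3s - 10z).
-6p - 3s - 10z is an integer, which exhibits the divisibility.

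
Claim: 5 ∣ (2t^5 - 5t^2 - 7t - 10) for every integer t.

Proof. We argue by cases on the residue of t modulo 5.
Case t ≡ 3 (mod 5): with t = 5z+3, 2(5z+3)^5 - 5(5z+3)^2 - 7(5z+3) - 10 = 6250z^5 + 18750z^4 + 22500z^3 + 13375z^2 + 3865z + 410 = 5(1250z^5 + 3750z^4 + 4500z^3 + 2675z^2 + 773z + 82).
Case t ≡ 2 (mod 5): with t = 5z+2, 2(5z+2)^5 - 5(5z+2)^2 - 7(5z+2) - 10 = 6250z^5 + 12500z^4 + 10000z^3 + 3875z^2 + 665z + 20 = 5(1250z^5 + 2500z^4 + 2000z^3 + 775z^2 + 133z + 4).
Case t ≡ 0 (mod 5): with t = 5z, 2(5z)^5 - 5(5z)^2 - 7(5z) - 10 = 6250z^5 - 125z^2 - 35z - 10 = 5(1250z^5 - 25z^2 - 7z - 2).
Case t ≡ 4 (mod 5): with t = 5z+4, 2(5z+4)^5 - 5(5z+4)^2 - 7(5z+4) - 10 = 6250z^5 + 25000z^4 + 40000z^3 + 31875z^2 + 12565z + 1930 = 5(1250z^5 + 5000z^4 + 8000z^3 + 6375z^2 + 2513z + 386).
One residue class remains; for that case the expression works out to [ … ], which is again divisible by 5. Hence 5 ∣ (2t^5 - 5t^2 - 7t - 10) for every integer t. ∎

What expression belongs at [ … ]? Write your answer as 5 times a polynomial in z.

5(1250z^5 + 1250z^4 + 500z^3 + 75z^2 - 7z - 4)

The residues treated are {3, 2, 0, 4}, so the missing case is t ≡ 1 (mod 5); write t = 5z+1.
Then 2(5z+1)^5 - 5(5z+1)^2 - 7(5z+1) - 10 = 6250z^5 + 6250z^4 + 2500z^3 + 375z^2 - 35z - 20 = 5(1250z^5 + 1250z^4 + 500z^3 + 75z^2 - 7z - 4).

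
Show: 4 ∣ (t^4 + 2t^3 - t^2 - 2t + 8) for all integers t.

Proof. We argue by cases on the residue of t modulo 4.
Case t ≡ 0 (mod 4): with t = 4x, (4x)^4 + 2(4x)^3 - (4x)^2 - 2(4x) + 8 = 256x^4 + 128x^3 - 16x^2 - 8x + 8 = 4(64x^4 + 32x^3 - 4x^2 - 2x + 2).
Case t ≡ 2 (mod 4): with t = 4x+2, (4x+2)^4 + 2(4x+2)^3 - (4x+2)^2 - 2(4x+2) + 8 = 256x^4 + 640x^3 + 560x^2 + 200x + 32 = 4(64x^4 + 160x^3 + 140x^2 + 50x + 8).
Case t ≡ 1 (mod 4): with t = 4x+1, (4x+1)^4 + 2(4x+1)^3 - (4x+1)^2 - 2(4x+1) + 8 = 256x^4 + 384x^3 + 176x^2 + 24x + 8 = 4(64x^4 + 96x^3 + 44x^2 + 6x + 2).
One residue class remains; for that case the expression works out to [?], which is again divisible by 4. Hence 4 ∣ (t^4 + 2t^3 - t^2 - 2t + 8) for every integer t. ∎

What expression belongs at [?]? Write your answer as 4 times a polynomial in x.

The residues treated are {0, 2, 1}, so the missing case is t ≡ 3 (mod 4); write t = 4x+3.
Then (4x+3)^4 + 2(4x+3)^3 - (4x+3)^2 - 2(4x+3) + 8 = 256x^4 + 896x^3 + 1136x^2 + 616x + 128 = 4(64x^4 + 224x^3 + 284x^2 + 154x + 32).

4(64x^4 + 224x^3 + 284x^2 + 154x + 32)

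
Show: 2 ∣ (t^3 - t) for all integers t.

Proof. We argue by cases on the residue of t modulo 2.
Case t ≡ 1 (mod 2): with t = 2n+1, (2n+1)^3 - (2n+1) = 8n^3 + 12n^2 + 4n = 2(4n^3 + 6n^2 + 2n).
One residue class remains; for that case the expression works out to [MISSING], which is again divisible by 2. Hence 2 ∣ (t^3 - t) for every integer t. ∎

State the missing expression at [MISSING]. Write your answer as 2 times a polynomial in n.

The residues treated are {1}, so the missing case is t ≡ 0 (mod 2); write t = 2n.
Then (2n)^3 - (2n) = 8n^3 - 2n = 2(4n^3 - n).

2(4n^3 - n)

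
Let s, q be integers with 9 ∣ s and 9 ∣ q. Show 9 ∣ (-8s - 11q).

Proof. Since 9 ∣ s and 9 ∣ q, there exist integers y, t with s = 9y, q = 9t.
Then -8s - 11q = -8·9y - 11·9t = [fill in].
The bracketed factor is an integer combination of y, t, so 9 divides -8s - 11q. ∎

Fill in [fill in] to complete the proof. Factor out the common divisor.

9(-11t - 8y)

Pull the common 9 out of every term: -8·9y - 11·9t = 9(-11t - 8y).
-11t - 8y is an integer, which exhibits the divisibility.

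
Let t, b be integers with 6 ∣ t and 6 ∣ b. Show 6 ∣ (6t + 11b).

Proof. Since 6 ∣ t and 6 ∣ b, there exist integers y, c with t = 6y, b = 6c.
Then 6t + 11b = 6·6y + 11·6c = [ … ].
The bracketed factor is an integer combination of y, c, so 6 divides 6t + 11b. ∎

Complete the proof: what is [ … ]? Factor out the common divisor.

Each term has a factor of 6: 6·6y + 11·6c = 6·(11c + 6y).
Since 11c + 6y is an integer, 6 ∣ (6t + 11b).

6(11c + 6y)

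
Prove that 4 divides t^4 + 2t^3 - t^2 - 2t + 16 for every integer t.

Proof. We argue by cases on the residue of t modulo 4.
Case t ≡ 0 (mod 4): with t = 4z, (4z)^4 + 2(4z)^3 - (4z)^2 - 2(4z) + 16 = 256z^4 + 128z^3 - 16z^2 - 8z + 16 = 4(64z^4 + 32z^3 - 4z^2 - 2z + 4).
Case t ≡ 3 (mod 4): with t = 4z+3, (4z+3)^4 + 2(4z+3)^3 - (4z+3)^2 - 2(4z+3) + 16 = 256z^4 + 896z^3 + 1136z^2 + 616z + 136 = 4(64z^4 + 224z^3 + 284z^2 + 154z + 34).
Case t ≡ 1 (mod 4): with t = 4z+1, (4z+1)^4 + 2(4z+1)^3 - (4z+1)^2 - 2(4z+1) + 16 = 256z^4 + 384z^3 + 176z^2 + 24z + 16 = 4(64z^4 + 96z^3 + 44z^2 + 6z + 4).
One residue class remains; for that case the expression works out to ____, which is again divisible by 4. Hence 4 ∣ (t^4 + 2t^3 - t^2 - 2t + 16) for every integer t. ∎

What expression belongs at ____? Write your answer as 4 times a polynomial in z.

Only t ≡ 2 (mod 4) is unaccounted for. Put t = 4z+2:
(4z+2)^4 + 2(4z+2)^3 - (4z+2)^2 - 2(4z+2) + 16 expands to 256z^4 + 640z^3 + 560z^2 + 200z + 40,
and factoring out 4 leaves 4(64z^4 + 160z^3 + 140z^2 + 50z + 10).

4(64z^4 + 160z^3 + 140z^2 + 50z + 10)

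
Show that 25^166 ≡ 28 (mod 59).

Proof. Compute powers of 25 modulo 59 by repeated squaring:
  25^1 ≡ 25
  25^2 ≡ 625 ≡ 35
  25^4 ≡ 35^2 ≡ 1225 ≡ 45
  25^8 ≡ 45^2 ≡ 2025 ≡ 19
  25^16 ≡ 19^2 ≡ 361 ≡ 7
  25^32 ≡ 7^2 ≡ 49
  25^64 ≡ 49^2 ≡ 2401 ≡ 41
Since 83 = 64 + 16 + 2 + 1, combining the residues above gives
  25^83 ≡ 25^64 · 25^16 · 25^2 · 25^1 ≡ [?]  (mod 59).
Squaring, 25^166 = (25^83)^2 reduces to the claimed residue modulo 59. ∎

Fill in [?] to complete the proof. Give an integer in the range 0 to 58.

21

Multiply the listed residues: 41 · 7 · 35 · 25 = 287 → 10045 → 251125.
Reducing modulo 59: 251125 = 4256·59 + 21, so 25^83 ≡ 21.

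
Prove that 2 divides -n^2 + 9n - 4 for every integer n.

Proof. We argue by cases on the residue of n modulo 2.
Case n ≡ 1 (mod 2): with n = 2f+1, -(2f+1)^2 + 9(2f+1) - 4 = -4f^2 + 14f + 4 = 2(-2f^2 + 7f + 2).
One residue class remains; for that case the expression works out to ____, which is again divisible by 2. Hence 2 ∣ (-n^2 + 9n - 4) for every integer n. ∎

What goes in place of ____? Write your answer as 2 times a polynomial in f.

Only n ≡ 0 (mod 2) is unaccounted for. Put n = 2f:
-(2f)^2 + 9(2f) - 4 expands to -4f^2 + 18f - 4,
and factoring out 2 leaves 2(-2f^2 + 9f - 2).

2(-2f^2 + 9f - 2)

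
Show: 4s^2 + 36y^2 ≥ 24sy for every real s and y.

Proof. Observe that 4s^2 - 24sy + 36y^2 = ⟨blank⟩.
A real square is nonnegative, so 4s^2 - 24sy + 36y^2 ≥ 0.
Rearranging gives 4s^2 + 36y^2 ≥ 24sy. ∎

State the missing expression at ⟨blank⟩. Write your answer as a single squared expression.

(2s - 6y)^2

The leading and trailing coefficients are 2^2 and 6^2, and 24 = 2·2·6, so the trinomial is (2s - 6y)^2.
Hence 4s^2 - 24sy + 36y^2 ≥ 0.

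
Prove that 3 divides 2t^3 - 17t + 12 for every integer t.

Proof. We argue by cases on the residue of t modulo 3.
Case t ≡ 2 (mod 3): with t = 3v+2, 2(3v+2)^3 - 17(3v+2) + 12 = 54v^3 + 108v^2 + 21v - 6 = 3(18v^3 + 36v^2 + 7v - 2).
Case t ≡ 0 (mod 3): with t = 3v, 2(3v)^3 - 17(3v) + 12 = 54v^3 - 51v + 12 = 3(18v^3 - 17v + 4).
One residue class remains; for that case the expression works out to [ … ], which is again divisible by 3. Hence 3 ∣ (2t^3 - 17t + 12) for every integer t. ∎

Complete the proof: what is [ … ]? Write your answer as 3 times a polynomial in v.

3(18v^3 + 18v^2 - 11v - 1)

Only t ≡ 1 (mod 3) is unaccounted for. Put t = 3v+1:
2(3v+1)^3 - 17(3v+1) + 12 expands to 54v^3 + 54v^2 - 33v - 3,
and factoring out 3 leaves 3(18v^3 + 18v^2 - 11v - 1).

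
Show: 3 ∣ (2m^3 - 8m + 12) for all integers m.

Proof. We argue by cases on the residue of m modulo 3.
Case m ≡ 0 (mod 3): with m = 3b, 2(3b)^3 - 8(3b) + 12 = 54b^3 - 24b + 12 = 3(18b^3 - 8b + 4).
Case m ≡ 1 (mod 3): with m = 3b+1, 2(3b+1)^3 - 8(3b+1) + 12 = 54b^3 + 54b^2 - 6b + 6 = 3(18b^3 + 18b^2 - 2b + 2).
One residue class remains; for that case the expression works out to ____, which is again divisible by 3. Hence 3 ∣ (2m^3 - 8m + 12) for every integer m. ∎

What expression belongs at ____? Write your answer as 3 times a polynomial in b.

3(18b^3 + 36b^2 + 16b + 4)

Only m ≡ 2 (mod 3) is unaccounted for. Put m = 3b+2:
2(3b+2)^3 - 8(3b+2) + 12 expands to 54b^3 + 108b^2 + 48b + 12,
and factoring out 3 leaves 3(18b^3 + 36b^2 + 16b + 4).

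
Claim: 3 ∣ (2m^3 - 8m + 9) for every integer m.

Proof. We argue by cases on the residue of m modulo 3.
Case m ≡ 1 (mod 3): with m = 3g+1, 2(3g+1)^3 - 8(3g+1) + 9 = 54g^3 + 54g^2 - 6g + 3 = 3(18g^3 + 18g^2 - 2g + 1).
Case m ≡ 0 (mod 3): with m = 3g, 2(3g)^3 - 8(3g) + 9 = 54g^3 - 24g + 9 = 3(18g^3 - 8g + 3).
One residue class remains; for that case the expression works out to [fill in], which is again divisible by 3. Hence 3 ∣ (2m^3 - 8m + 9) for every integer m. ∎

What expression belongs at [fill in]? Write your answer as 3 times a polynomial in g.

3(18g^3 + 36g^2 + 16g + 3)

The residues treated are {1, 0}, so the missing case is m ≡ 2 (mod 3); write m = 3g+2.
Then 2(3g+2)^3 - 8(3g+2) + 9 = 54g^3 + 108g^2 + 48g + 9 = 3(18g^3 + 36g^2 + 16g + 3).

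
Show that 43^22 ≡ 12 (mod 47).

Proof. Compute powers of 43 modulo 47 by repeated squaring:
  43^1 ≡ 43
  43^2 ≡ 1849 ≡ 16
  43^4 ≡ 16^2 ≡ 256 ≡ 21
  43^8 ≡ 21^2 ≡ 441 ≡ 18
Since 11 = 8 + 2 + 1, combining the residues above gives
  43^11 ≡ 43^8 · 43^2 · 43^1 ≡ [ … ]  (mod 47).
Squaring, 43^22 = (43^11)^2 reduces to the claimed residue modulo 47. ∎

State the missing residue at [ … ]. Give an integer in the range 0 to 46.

43^8 · 43^2 · 43^1 ≡ 18 · 16 · 43 = 12384.
12384 mod 47 = 23, so 43^11 ≡ 23 (mod 47).

23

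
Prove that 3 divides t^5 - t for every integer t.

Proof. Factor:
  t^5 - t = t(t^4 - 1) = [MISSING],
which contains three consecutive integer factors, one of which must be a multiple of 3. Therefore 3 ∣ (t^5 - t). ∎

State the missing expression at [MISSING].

t^4 - 1 = (t^2 - 1)(t^2 + 1), and t^2 - 1 = (t-1)(t+1).
So t(t^4 - 1) = (t - 1)t(t + 1)(t^2 + 1).

(t - 1)t(t + 1)(t^2 + 1)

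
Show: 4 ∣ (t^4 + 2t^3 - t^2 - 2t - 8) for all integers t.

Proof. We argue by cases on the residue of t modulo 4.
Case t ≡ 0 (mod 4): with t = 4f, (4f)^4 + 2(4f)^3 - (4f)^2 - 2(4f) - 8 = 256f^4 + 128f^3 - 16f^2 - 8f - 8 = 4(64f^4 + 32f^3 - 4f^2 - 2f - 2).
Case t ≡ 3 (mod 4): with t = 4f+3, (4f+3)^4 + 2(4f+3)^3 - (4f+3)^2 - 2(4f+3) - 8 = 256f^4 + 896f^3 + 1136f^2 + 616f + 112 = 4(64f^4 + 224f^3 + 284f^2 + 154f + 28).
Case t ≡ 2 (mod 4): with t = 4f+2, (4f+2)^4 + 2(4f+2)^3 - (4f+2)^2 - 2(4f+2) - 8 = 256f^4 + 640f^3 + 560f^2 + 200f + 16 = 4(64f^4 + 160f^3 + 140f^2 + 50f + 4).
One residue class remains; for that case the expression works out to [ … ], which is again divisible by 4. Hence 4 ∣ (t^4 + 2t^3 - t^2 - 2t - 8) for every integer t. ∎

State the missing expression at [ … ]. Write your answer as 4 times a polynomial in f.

Only t ≡ 1 (mod 4) is unaccounted for. Put t = 4f+1:
(4f+1)^4 + 2(4f+1)^3 - (4f+1)^2 - 2(4f+1) - 8 expands to 256f^4 + 384f^3 + 176f^2 + 24f - 8,
and factoring out 4 leaves 4(64f^4 + 96f^3 + 44f^2 + 6f - 2).

4(64f^4 + 96f^3 + 44f^2 + 6f - 2)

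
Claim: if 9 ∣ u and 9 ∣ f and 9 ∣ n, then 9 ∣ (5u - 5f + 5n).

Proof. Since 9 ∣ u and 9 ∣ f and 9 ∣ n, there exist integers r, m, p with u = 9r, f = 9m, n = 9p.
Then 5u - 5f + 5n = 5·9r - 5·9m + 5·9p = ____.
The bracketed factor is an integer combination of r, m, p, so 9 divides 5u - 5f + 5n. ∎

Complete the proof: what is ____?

Each term has a factor of 9: 5·9r - 5·9m + 5·9p = 9·(-5m + 5p + 5r).
Since -5m + 5p + 5r is an integer, 9 ∣ (5u - 5f + 5n).

9(-5m + 5p + 5r)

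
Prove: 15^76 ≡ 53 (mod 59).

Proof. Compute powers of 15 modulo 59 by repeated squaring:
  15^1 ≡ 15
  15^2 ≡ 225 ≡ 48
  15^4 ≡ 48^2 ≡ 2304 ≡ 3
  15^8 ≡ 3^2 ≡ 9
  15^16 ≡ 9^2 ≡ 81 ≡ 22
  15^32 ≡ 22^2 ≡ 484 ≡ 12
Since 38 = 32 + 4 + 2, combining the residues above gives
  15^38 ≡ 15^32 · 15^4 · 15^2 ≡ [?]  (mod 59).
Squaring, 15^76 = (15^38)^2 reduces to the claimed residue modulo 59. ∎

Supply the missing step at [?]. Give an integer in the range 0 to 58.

Multiply the listed residues: 12 · 3 · 48 = 36 → 1728.
Reducing modulo 59: 1728 = 29·59 + 17, so 15^38 ≡ 17.

17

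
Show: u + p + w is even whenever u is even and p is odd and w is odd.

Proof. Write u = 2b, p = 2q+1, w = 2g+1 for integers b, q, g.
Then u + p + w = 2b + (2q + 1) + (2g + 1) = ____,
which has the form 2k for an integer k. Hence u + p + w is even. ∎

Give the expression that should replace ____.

Expanding: 2b + (2q + 1) + (2g + 1) = 2b + 2g + 2q + 2.
Every term is even; pulling out the factor of 2 gives 2(b + g + q + 1).

2(b + g + q + 1)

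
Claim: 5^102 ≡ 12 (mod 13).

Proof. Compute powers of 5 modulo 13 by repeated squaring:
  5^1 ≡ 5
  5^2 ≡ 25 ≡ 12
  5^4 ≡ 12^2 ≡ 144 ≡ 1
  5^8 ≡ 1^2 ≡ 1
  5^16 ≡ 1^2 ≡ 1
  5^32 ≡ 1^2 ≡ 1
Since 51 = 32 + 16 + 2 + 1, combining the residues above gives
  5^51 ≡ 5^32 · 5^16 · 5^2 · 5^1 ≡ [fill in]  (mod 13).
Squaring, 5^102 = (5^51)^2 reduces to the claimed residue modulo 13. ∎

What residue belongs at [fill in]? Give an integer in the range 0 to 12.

8

5^32 · 5^16 · 5^2 · 5^1 ≡ 1 · 1 · 12 · 5 = 60.
60 mod 13 = 8, so 5^51 ≡ 8 (mod 13).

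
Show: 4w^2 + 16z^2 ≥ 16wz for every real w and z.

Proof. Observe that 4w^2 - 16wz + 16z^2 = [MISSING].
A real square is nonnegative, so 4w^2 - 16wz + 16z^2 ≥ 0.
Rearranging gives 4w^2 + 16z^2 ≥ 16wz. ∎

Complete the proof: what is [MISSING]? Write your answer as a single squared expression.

4w^2 - 16wz + 16z^2 is a perfect-square trinomial: the outer terms are (2w)^2 and (4z)^2, and the cross term is -2·2w·4z.
So 4w^2 - 16wz + 16z^2 = (2w - 4z)^2 ≥ 0.

(2w - 4z)^2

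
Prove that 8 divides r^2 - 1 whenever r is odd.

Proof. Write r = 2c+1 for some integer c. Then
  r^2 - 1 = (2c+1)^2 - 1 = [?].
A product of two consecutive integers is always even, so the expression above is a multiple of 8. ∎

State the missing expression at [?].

4c(c + 1)

(2c+1)^2 - 1 = 4c^2 + 4c + 1 - 1 = 4c^2 + 4c = 4c(c+1).
Since c and c+1 are consecutive, c(c+1) is even, and 4·(even) is a multiple of 8.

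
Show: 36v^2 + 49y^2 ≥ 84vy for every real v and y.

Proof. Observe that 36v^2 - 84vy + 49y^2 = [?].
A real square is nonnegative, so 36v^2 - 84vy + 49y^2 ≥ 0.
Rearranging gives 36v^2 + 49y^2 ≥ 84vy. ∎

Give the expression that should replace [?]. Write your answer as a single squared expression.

The leading and trailing coefficients are 6^2 and 7^2, and 84 = 2·6·7, so the trinomial is (6v - 7y)^2.
Hence 36v^2 - 84vy + 49y^2 ≥ 0.

(6v - 7y)^2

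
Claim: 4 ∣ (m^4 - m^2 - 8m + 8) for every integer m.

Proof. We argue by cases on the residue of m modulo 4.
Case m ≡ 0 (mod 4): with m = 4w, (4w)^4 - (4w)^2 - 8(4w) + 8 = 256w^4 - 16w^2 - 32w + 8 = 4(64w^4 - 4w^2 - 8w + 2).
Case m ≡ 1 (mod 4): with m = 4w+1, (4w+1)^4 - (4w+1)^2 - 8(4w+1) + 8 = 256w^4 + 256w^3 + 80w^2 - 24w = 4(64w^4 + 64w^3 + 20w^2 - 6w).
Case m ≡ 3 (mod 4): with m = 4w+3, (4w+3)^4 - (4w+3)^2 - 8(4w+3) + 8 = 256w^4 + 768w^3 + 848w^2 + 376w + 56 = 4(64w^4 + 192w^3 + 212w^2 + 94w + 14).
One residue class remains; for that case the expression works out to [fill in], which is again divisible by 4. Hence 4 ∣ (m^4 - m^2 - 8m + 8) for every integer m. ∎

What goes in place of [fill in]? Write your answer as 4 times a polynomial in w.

4(64w^4 + 128w^3 + 92w^2 + 20w + 1)

Only m ≡ 2 (mod 4) is unaccounted for. Put m = 4w+2:
(4w+2)^4 - (4w+2)^2 - 8(4w+2) + 8 expands to 256w^4 + 512w^3 + 368w^2 + 80w + 4,
and factoring out 4 leaves 4(64w^4 + 128w^3 + 92w^2 + 20w + 1).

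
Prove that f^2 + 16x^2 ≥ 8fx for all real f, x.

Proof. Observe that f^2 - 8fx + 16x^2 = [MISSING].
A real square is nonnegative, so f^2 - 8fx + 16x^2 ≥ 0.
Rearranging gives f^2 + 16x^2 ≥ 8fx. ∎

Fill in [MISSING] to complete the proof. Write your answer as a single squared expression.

f^2 - 8fx + 16x^2 is a perfect-square trinomial: the outer terms are (f)^2 and (4x)^2, and the cross term is -2·f·4x.
So f^2 - 8fx + 16x^2 = (f - 4x)^2 ≥ 0.

(f - 4x)^2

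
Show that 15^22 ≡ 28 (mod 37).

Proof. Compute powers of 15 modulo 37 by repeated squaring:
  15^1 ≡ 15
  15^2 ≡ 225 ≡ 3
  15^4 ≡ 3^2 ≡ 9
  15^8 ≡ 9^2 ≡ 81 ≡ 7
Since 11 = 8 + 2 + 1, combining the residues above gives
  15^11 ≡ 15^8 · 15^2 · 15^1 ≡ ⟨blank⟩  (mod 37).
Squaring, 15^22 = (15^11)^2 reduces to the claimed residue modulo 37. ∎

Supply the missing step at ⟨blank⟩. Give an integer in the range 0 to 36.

Multiply the listed residues: 7 · 3 · 15 = 21 → 315.
Reducing modulo 37: 315 = 8·37 + 19, so 15^11 ≡ 19.

19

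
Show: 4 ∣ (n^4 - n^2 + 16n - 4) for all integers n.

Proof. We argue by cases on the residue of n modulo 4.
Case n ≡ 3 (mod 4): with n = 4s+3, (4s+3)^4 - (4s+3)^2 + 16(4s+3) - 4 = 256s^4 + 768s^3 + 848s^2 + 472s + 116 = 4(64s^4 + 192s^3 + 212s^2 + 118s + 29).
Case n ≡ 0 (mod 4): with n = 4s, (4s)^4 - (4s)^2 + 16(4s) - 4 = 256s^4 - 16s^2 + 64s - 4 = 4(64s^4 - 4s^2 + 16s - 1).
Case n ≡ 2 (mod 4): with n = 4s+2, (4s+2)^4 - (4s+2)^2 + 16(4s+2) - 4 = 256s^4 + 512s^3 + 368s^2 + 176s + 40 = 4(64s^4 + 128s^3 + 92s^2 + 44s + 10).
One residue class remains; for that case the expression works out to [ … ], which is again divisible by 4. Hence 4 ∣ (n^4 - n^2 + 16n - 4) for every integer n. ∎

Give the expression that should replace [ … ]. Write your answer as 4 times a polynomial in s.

The residues treated are {3, 0, 2}, so the missing case is n ≡ 1 (mod 4); write n = 4s+1.
Then (4s+1)^4 - (4s+1)^2 + 16(4s+1) - 4 = 256s^4 + 256s^3 + 80s^2 + 72s + 12 = 4(64s^4 + 64s^3 + 20s^2 + 18s + 3).

4(64s^4 + 64s^3 + 20s^2 + 18s + 3)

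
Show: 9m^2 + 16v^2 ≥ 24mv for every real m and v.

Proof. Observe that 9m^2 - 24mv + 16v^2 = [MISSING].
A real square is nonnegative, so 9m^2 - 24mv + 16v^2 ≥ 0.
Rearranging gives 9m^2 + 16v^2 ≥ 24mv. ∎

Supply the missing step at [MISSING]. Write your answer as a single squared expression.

9m^2 - 24mv + 16v^2 is a perfect-square trinomial: the outer terms are (3m)^2 and (4v)^2, and the cross term is -2·3m·4v.
So 9m^2 - 24mv + 16v^2 = (3m - 4v)^2 ≥ 0.

(3m - 4v)^2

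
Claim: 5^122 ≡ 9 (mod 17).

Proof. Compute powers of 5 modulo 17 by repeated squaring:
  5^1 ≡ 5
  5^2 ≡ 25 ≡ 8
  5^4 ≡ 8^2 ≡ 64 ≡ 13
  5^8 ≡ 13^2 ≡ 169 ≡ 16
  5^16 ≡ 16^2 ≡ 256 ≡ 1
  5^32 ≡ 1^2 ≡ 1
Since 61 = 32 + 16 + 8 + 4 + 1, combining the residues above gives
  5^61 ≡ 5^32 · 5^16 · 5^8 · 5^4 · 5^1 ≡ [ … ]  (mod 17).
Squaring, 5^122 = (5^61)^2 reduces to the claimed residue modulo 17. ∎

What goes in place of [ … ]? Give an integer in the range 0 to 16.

5^32 · 5^16 · 5^8 · 5^4 · 5^1 ≡ 1 · 1 · 16 · 13 · 5 = 1040.
1040 mod 17 = 3, so 5^61 ≡ 3 (mod 17).

3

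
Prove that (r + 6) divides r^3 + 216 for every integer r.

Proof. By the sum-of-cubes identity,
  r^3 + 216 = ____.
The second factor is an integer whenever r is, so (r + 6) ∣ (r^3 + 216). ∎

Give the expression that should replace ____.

Polynomial division of r^3 + 216 by r + 6 leaves remainder 0 and quotient r^2 - 6r + 36.
Hence r^3 + 216 = (r + 6)(r^2 - 6r + 36).

(r + 6)(r^2 - 6r + 36)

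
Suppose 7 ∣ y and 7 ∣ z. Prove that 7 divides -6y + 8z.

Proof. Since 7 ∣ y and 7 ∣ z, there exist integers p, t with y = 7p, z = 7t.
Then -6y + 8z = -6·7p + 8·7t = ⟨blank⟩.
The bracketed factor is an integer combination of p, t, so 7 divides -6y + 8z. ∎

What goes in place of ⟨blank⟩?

Pull the common 7 out of every term: -6·7p + 8·7t = 7(-6p + 8t).
-6p + 8t is an integer, which exhibits the divisibility.

7(-6p + 8t)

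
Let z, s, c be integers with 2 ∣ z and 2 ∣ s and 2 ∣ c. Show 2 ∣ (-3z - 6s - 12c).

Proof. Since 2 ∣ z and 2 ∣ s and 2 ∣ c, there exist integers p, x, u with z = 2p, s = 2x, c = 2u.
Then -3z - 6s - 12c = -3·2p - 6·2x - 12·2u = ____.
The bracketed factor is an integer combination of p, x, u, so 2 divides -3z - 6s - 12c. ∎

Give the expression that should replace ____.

Each term has a factor of 2: -3·2p - 6·2x - 12·2u = 2·(-3p - 12u - 6x).
Since -3p - 12u - 6x is an integer, 2 ∣ (-3z - 6s - 12c).

2(-3p - 12u - 6x)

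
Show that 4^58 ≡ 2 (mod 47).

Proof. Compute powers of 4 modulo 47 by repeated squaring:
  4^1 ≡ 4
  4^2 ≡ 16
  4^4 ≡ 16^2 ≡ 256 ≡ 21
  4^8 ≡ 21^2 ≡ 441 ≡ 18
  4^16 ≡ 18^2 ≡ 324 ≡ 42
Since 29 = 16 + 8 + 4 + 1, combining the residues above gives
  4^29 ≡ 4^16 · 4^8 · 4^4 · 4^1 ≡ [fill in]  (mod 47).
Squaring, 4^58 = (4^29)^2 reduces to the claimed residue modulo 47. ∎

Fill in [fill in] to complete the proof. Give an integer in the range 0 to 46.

7

4^16 · 4^8 · 4^4 · 4^1 ≡ 42 · 18 · 21 · 4 = 63504.
63504 mod 47 = 7, so 4^29 ≡ 7 (mod 47).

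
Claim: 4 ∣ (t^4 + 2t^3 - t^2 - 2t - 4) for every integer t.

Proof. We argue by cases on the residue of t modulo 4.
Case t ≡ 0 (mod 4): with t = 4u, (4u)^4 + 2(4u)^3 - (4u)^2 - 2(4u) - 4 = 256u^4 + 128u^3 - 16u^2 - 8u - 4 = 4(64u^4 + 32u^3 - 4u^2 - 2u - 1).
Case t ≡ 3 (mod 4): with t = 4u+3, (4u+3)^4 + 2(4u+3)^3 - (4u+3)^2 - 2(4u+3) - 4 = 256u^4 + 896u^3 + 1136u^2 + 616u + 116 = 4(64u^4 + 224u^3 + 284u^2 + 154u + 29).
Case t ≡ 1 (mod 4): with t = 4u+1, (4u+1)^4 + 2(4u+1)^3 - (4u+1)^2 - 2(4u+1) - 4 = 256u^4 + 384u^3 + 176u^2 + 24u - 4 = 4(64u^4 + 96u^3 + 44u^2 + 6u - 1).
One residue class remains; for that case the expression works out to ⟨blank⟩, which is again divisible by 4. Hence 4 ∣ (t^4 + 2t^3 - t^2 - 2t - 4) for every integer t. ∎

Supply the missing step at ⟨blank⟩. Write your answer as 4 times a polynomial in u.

4(64u^4 + 160u^3 + 140u^2 + 50u + 5)

Only t ≡ 2 (mod 4) is unaccounted for. Put t = 4u+2:
(4u+2)^4 + 2(4u+2)^3 - (4u+2)^2 - 2(4u+2) - 4 expands to 256u^4 + 640u^3 + 560u^2 + 200u + 20,
and factoring out 4 leaves 4(64u^4 + 160u^3 + 140u^2 + 50u + 5).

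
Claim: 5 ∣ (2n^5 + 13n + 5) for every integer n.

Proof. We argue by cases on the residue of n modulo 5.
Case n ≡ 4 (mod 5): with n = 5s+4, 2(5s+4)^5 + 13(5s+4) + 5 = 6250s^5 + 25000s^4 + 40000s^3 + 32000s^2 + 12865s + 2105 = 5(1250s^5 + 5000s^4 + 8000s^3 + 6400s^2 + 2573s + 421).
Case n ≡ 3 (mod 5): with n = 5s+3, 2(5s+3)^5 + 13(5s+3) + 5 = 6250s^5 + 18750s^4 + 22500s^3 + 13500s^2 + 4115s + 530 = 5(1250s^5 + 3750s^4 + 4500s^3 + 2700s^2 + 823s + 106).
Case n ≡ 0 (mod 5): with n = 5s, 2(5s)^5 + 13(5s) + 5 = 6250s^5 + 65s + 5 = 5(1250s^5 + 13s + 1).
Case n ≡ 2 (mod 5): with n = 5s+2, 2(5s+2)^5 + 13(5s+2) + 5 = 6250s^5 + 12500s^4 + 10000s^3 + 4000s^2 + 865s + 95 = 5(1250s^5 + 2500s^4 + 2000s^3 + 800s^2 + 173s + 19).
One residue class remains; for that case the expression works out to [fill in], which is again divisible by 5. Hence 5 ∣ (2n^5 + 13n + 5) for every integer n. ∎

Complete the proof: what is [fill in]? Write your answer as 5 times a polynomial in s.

5(1250s^5 + 1250s^4 + 500s^3 + 100s^2 + 23s + 4)

Only n ≡ 1 (mod 5) is unaccounted for. Put n = 5s+1:
2(5s+1)^5 + 13(5s+1) + 5 expands to 6250s^5 + 6250s^4 + 2500s^3 + 500s^2 + 115s + 20,
and factoring out 5 leaves 5(1250s^5 + 1250s^4 + 500s^3 + 100s^2 + 23s + 4).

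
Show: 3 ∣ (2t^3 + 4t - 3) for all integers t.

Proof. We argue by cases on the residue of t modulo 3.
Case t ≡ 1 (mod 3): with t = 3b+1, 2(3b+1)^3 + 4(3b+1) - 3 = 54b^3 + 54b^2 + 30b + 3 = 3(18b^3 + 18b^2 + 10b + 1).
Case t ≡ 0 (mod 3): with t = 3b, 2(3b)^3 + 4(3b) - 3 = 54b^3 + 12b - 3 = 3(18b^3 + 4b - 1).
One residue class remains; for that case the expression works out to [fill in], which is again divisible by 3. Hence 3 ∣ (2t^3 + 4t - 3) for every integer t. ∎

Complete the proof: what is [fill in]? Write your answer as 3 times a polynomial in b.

Only t ≡ 2 (mod 3) is unaccounted for. Put t = 3b+2:
2(3b+2)^3 + 4(3b+2) - 3 expands to 54b^3 + 108b^2 + 84b + 21,
and factoring out 3 leaves 3(18b^3 + 36b^2 + 28b + 7).

3(18b^3 + 36b^2 + 28b + 7)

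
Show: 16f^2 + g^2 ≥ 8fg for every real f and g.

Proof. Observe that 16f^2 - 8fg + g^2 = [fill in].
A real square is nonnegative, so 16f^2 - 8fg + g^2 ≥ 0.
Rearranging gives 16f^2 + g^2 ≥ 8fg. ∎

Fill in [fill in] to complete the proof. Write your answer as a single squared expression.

16f^2 - 8fg + g^2 is a perfect-square trinomial: the outer terms are (4f)^2 and (g)^2, and the cross term is -2·4f·g.
So 16f^2 - 8fg + g^2 = (4f - g)^2 ≥ 0.

(4f - g)^2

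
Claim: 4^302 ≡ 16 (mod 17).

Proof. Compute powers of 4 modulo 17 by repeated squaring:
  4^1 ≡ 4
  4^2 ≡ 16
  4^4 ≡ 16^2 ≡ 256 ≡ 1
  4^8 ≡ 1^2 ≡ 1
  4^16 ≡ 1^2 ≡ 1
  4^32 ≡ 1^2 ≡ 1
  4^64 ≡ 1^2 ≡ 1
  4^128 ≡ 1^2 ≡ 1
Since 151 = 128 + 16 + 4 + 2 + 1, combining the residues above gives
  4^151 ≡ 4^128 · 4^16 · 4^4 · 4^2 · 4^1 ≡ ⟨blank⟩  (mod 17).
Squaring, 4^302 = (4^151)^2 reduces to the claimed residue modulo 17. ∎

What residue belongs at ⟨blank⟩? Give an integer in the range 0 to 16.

4^128 · 4^16 · 4^4 · 4^2 · 4^1 ≡ 1 · 1 · 1 · 16 · 4 = 64.
64 mod 17 = 13, so 4^151 ≡ 13 (mod 17).

13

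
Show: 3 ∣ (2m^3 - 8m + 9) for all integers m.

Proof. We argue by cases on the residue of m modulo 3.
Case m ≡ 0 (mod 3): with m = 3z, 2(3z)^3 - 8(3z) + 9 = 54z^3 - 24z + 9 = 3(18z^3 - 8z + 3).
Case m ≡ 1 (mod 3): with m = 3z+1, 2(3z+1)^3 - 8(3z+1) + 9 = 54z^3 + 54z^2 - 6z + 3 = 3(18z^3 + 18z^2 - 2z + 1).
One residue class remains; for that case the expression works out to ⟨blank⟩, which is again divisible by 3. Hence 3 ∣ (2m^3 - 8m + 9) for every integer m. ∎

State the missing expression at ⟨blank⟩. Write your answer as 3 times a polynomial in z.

3(18z^3 + 36z^2 + 16z + 3)

The residues treated are {0, 1}, so the missing case is m ≡ 2 (mod 3); write m = 3z+2.
Then 2(3z+2)^3 - 8(3z+2) + 9 = 54z^3 + 108z^2 + 48z + 9 = 3(18z^3 + 36z^2 + 16z + 3).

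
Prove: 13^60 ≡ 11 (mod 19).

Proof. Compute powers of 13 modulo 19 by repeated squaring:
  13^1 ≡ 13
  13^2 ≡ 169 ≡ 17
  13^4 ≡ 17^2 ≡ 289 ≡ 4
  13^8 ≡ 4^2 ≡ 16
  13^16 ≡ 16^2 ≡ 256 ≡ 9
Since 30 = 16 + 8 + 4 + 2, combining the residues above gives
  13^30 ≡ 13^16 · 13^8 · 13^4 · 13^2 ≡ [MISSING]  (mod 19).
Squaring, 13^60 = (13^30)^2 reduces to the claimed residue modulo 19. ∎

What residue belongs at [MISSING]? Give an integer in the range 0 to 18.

Multiply the listed residues: 9 · 16 · 4 · 17 = 144 → 576 → 9792.
Reducing modulo 19: 9792 = 515·19 + 7, so 13^30 ≡ 7.

7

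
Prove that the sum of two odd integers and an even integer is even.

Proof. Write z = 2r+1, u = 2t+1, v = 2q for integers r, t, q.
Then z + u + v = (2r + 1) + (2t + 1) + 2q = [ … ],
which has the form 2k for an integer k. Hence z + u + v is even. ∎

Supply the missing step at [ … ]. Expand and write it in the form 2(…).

2(q + r + t + 1)

(2r + 1) + (2t + 1) + 2q = 2q + 2r + 2t + 2
= 2(q + r + t + 1).
Since q + r + t + 1 is an integer, the sum is of the form 2k for an integer k.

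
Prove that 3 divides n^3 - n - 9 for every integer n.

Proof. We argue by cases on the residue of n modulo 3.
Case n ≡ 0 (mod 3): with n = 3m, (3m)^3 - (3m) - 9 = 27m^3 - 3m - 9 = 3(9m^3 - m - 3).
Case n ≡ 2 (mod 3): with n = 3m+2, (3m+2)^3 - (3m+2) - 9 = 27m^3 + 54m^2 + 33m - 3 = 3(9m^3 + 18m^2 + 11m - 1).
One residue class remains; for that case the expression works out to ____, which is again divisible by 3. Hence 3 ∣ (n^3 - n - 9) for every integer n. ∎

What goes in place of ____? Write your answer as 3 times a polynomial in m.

3(9m^3 + 9m^2 + 2m - 3)

The residues treated are {0, 2}, so the missing case is n ≡ 1 (mod 3); write n = 3m+1.
Then (3m+1)^3 - (3m+1) - 9 = 27m^3 + 27m^2 + 6m - 9 = 3(9m^3 + 9m^2 + 2m - 3).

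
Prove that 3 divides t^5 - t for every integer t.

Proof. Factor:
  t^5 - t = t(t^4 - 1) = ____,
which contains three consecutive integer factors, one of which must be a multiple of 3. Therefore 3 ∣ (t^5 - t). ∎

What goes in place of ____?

(t - 1)t(t + 1)(t^2 + 1)

t^4 - 1 = (t^2 - 1)(t^2 + 1), and t^2 - 1 = (t-1)(t+1).
So t(t^4 - 1) = (t - 1)t(t + 1)(t^2 + 1).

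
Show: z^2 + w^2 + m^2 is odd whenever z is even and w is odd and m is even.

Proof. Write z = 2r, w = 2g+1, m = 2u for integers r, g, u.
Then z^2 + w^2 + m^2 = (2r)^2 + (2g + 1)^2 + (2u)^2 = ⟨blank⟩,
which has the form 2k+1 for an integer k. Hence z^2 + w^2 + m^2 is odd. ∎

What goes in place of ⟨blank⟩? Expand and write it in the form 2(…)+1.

2(2g^2 + 2g + 2r^2 + 2u^2) + 1

(2r)^2 + (2g + 1)^2 + (2u)^2 = 4g^2 + 4g + 4r^2 + 4u^2 + 1
= 2(2g^2 + 2g + 2r^2 + 2u^2) + 1.
Since 2g^2 + 2g + 2r^2 + 2u^2 is an integer, the sum of squares is of the form 2k+1 for an integer k.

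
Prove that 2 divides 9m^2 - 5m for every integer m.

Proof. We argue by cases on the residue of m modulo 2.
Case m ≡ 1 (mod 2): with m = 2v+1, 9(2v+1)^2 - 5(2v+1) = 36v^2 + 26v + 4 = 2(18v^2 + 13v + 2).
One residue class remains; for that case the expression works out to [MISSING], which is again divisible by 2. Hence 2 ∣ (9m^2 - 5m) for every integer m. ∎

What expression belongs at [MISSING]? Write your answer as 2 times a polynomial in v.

The residues treated are {1}, so the missing case is m ≡ 0 (mod 2); write m = 2v.
Then 9(2v)^2 - 5(2v) = 36v^2 - 10v = 2(18v^2 - 5v).

2(18v^2 - 5v)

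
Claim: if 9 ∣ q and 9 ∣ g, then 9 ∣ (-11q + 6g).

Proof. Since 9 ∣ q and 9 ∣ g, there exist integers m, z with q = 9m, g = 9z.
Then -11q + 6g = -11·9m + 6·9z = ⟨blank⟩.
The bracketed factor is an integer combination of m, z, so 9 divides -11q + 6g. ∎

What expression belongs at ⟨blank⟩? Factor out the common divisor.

9(-11m + 6z)

Pull the common 9 out of every term: -11·9m + 6·9z = 9(-11m + 6z).
-11m + 6z is an integer, which exhibits the divisibility.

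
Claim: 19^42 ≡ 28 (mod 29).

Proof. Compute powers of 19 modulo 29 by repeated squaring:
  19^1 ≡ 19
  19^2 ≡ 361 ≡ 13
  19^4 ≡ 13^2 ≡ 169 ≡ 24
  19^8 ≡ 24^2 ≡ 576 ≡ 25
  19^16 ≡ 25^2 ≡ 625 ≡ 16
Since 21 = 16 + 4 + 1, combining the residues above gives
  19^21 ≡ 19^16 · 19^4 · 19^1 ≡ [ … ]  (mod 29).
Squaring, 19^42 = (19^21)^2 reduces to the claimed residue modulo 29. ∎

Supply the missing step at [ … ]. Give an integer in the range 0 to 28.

Multiply the listed residues: 16 · 24 · 19 = 384 → 7296.
Reducing modulo 29: 7296 = 251·29 + 17, so 19^21 ≡ 17.

17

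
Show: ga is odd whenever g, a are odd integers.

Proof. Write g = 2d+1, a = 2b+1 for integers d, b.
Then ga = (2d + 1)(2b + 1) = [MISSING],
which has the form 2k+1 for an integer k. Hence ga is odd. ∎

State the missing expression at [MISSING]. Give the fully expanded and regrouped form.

(2d + 1)(2b + 1) = 4bd + 2b + 2d + 1
= 2(2bd + b + d) + 1.
Since 2bd + b + d is an integer, the product is of the form 2k+1 for an integer k.

2(2bd + b + d) + 1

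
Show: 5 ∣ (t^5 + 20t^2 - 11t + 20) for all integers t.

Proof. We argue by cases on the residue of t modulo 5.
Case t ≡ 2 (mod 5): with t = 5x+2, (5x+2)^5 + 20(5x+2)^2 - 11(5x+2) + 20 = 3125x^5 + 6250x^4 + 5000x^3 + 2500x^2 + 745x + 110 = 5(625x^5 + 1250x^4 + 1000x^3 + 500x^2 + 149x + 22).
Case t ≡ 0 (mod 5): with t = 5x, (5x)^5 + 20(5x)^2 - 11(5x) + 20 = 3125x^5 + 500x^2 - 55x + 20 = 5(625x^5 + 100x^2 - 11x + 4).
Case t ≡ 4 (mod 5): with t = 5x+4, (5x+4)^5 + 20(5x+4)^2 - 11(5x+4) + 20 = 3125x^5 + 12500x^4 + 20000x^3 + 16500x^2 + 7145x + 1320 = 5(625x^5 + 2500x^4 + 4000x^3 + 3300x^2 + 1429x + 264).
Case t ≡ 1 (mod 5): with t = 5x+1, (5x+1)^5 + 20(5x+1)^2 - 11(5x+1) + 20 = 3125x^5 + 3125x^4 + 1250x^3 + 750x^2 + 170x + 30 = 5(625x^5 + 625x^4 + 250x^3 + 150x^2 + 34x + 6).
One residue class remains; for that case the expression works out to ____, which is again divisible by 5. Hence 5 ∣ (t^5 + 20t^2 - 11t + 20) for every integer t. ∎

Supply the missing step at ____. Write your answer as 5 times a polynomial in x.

5(625x^5 + 1875x^4 + 2250x^3 + 1450x^2 + 514x + 82)

Only t ≡ 3 (mod 5) is unaccounted for. Put t = 5x+3:
(5x+3)^5 + 20(5x+3)^2 - 11(5x+3) + 20 expands to 3125x^5 + 9375x^4 + 11250x^3 + 7250x^2 + 2570x + 410,
and factoring out 5 leaves 5(625x^5 + 1875x^4 + 2250x^3 + 1450x^2 + 514x + 82).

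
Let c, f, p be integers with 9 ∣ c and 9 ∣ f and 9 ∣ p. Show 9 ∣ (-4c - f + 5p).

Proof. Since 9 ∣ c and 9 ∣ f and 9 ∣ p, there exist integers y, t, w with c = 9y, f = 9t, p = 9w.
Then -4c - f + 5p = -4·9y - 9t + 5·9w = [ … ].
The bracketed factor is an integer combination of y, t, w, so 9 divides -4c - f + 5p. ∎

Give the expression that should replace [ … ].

9(-t + 5w - 4y)

Each term has a factor of 9: -4·9y - 9t + 5·9w = 9·(-t + 5w - 4y).
Since -t + 5w - 4y is an integer, 9 ∣ (-4c - f + 5p).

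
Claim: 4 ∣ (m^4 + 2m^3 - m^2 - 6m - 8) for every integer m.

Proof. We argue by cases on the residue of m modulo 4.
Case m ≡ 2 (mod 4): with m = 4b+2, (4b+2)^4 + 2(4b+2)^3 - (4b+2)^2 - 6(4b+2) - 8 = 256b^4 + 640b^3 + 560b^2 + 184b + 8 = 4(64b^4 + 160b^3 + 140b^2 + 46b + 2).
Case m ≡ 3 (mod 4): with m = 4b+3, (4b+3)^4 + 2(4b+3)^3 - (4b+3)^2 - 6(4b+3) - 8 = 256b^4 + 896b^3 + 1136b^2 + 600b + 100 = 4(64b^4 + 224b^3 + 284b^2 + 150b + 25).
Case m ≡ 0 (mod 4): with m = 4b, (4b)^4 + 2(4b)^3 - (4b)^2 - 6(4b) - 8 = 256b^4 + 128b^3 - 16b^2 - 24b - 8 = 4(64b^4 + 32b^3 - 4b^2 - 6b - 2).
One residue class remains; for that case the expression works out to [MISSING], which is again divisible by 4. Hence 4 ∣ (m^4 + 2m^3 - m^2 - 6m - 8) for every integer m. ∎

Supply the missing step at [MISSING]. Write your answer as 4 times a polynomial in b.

The residues treated are {2, 3, 0}, so the missing case is m ≡ 1 (mod 4); write m = 4b+1.
Then (4b+1)^4 + 2(4b+1)^3 - (4b+1)^2 - 6(4b+1) - 8 = 256b^4 + 384b^3 + 176b^2 + 8b - 12 = 4(64b^4 + 96b^3 + 44b^2 + 2b - 3).

4(64b^4 + 96b^3 + 44b^2 + 2b - 3)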